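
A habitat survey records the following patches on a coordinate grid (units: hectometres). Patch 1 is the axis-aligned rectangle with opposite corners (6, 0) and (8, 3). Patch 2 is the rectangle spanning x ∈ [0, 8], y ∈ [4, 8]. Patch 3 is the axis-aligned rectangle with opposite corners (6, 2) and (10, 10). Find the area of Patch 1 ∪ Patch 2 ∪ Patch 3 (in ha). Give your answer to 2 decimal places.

By inclusion–exclusion:
Individual areas: |Patch 1| = 6, |Patch 2| = 32, |Patch 3| = 32.
|Patch 1∩Patch 2| = 0 (no overlap).
|Patch 1∩Patch 3|: x∈[6,8], y∈[2,3] → 2·1 = 2.
|Patch 2∩Patch 3|: x∈[6,8], y∈[4,8] → 2·4 = 8.
|Patch 1∩Patch 2∩Patch 3| = 0.
|Patch 1 ∪ Patch 2 ∪ Patch 3| = 70 − 10 + 0 = 60.00.

60.00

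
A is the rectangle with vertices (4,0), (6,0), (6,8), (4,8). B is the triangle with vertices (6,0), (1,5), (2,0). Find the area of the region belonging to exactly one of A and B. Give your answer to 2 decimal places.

22.00

|A| = 16, |B| = 10, |A∩B| = 2.
|A △ B| = |A| + |B| − 2·|A∩B| = 16 + 10 − 4 = 22.00.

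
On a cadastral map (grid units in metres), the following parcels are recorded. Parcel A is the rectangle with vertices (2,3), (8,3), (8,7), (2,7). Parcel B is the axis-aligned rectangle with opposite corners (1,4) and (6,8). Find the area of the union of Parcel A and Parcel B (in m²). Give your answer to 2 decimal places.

32.00

By inclusion–exclusion:
Individual areas: |Parcel A| = 24, |Parcel B| = 20.
|Parcel A∩Parcel B|: x∈[2,6], y∈[4,7] → 4·3 = 12.
|Parcel A ∪ Parcel B| = 44 − 12 = 32.00.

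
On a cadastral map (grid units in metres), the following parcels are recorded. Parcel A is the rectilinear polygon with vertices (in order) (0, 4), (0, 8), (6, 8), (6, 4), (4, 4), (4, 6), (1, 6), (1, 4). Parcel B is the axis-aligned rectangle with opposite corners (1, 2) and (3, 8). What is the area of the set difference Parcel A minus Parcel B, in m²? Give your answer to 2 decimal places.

|Parcel A| = 18, |Parcel A∩Parcel B| = 4.
|Parcel A ∖ Parcel B| = |Parcel A| − |Parcel A∩Parcel B| = 18 − 4 = 14.00.

14.00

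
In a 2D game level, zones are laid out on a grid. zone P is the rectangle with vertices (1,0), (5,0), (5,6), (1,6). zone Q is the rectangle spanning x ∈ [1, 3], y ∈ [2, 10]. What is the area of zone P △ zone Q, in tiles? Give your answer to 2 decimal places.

|zone P∩zone Q|: x∈[1,3], y∈[2,6] → 2·4 = 8.
|zone P △ zone Q| = |zone P| + |zone Q| − 2·|zone P∩zone Q| = 24 + 16 − 16 = 24.00.

24.00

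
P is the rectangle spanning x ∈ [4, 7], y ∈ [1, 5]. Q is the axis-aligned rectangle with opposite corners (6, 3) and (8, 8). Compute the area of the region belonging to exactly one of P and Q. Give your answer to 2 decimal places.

|P∩Q|: x∈[6,7], y∈[3,5] → 1·2 = 2.
|P △ Q| = |P| + |Q| − 2·|P∩Q| = 12 + 10 − 4 = 18.00.

18.00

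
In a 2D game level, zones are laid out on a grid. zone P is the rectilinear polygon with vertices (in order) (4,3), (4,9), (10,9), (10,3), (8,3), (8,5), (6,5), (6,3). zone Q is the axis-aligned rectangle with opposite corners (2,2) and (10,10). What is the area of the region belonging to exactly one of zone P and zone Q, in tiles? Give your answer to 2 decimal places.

|zone P| = 32, |zone Q| = 64, |zone P∩zone Q| = 32.
|zone P △ zone Q| = |zone P| + |zone Q| − 2·|zone P∩zone Q| = 32 + 64 − 64 = 32.00.

32.00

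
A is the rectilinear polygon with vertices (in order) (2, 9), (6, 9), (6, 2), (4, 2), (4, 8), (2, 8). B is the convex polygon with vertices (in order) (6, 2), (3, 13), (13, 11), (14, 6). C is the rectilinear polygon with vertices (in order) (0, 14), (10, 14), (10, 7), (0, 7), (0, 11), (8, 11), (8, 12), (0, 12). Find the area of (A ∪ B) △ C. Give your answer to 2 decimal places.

84.66

|A ∪ B| = 83.3182.
|(A ∪ B) ∩ C| = 30.3273.
|(A ∪ B) △ C| = 83.3182 + 62 − 60.6545 = 84.66.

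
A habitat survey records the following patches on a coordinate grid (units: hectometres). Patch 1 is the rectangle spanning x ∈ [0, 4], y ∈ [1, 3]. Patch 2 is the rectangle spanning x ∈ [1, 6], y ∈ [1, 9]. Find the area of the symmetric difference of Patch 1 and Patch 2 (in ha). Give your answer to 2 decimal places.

36.00

|Patch 1∩Patch 2|: x∈[1,4], y∈[1,3] → 3·2 = 6.
|Patch 1 △ Patch 2| = |Patch 1| + |Patch 2| − 2·|Patch 1∩Patch 2| = 8 + 40 − 12 = 36.00.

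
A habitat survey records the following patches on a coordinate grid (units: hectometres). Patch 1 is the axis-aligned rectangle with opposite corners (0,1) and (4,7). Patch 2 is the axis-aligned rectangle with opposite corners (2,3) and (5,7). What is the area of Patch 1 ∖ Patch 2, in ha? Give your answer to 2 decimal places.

|Patch 1∩Patch 2|: x∈[2,4], y∈[3,7] → 2·4 = 8.
|Patch 1| = 24.
|Patch 1 ∖ Patch 2| = |Patch 1| − |Patch 1∩Patch 2| = 24 − 8 = 16.00.

16.00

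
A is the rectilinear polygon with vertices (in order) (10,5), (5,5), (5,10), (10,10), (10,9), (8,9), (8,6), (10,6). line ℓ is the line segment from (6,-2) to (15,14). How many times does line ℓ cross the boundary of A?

2

The segment meets the boundary at (9.938,5), (10,5.111).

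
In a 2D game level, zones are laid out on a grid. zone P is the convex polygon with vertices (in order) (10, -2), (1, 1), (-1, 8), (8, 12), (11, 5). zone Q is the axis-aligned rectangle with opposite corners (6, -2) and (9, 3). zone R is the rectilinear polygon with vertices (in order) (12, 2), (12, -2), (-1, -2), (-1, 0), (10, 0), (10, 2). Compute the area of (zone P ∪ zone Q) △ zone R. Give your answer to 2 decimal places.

122.71

|zone P ∪ zone Q| = 112.
|(zone P ∪ zone Q) ∩ zone R| = 9.6429.
|(zone P ∪ zone Q) △ zone R| = 112 + 30 − 19.2857 = 122.71.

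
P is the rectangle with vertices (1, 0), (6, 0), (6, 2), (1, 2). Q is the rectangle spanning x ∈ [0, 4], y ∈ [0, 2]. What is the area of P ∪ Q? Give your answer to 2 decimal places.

12.00

By inclusion–exclusion:
Individual areas: |P| = 10, |Q| = 8.
|P∩Q|: x∈[1,4], y∈[0,2] → 3·2 = 6.
|P ∪ Q| = 18 − 6 = 12.00.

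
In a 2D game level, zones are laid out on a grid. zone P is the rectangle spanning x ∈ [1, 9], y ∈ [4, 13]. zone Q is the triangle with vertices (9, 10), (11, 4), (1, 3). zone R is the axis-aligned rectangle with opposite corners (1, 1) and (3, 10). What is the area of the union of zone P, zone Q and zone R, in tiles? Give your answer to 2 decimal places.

By inclusion–exclusion:
Individual areas: |zone P| = 72, |zone Q| = 31, |zone R| = 18.
|zone P∩zone Q| = 20.5714.
|zone P∩zone R|: x∈[1,3], y∈[4,10] → 2·6 = 12.
|zone Q∩zone R| = 1.55.
|zone P∩zone Q∩zone R| = 0.3214.
|zone P ∪ zone Q ∪ zone R| = 121 − 34.1214 + 0.3214 = 87.20.

87.20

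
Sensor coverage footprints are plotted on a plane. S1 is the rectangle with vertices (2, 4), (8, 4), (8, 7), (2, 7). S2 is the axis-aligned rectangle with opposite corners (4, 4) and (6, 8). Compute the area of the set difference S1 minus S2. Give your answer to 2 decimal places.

|S1∩S2|: x∈[4,6], y∈[4,7] → 2·3 = 6.
|S1| = 18.
|S1 ∖ S2| = |S1| − |S1∩S2| = 18 − 6 = 12.00.

12.00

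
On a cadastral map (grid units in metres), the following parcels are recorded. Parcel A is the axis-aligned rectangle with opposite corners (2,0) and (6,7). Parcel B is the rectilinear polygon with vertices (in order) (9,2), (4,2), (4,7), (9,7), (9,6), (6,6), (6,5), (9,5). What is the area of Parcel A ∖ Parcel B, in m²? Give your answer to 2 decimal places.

|Parcel A| = 28, |Parcel A∩Parcel B| = 10.
|Parcel A ∖ Parcel B| = |Parcel A| − |Parcel A∩Parcel B| = 28 − 10 = 18.00.

18.00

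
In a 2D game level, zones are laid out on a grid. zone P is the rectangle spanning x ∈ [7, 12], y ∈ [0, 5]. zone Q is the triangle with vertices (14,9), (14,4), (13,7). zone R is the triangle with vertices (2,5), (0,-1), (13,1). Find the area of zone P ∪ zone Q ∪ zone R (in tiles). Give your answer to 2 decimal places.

55.44

By inclusion–exclusion:
Individual areas: |zone P| = 25, |zone Q| = 2.5, |zone R| = 37.
|zone P∩zone Q| = 0.
|zone P∩zone R| = 9.0559.
|zone Q∩zone R| = 0.
|zone P∩zone Q∩zone R| = 0.
|zone P ∪ zone Q ∪ zone R| = 64.5 − 9.0559 + 0 = 55.44.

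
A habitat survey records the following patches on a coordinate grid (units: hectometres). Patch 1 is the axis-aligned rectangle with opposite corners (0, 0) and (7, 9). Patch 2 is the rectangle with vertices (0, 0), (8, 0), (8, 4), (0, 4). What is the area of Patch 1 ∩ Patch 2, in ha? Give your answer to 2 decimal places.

28.00

|Patch 1∩Patch 2|: x∈[0,7], y∈[0,4] → 7·4 = 28.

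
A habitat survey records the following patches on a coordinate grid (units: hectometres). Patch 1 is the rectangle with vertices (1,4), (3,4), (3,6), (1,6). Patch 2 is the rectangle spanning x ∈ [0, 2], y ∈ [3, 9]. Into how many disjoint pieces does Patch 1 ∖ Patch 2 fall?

Patch 1 ∖ Patch 2 is a single connected region.

1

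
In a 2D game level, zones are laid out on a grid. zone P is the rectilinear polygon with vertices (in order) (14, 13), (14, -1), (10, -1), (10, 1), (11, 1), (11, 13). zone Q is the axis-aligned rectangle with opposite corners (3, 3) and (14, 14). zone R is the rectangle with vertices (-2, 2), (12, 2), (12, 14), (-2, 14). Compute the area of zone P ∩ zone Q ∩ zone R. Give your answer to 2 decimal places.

The intersection is the polygon with vertices (11,3), (11,13), (12,13), (12,3).
By the shoelace formula its area is 10.00.

10.00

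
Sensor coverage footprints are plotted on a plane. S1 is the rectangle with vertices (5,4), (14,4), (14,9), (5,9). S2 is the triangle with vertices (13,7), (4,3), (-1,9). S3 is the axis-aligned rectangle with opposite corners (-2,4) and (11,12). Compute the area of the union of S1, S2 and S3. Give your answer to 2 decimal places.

By inclusion–exclusion:
Individual areas: |S1| = 45, |S2| = 37, |S3| = 104.
|S1∩S2| = 18.4464.
|S1∩S3|: x∈[5,11], y∈[4,9] → 6·5 = 30.
|S2∩S3| = 34.2837.
|S1∩S2∩S3| = 17.2718.
|S1 ∪ S2 ∪ S3| = 186 − 82.7302 + 17.2718 = 120.54.

120.54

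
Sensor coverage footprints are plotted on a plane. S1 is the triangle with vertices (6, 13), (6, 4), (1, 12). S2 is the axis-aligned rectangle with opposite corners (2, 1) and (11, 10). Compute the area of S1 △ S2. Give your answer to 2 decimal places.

81.00

|S1| = 22.5, |S2| = 81, |S1∩S2| = 11.25.
|S1 △ S2| = |S1| + |S2| − 2·|S1∩S2| = 22.5 + 81 − 22.5 = 81.00.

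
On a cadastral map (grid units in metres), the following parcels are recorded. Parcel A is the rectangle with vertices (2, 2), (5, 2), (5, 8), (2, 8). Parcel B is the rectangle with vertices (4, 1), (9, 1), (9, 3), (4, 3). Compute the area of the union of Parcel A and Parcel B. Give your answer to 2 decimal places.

By inclusion–exclusion:
Individual areas: |Parcel A| = 18, |Parcel B| = 10.
|Parcel A∩Parcel B|: x∈[4,5], y∈[2,3] → 1·1 = 1.
|Parcel A ∪ Parcel B| = 28 − 1 = 27.00.

27.00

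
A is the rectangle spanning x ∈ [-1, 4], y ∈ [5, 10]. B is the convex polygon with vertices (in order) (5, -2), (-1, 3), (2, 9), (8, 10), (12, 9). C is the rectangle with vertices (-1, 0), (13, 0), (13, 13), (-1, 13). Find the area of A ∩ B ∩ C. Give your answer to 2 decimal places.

The intersection is the polygon with vertices (0,5), (2,9), (4,9.333), (4,5).
By the shoelace formula its area is 12.33.

12.33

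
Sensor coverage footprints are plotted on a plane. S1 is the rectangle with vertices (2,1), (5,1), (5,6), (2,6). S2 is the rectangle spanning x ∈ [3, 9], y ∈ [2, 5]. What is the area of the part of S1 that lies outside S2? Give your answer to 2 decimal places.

|S1∩S2|: x∈[3,5], y∈[2,5] → 2·3 = 6.
|S1| = 15.
|S1 ∖ S2| = |S1| − |S1∩S2| = 15 − 6 = 9.00.

9.00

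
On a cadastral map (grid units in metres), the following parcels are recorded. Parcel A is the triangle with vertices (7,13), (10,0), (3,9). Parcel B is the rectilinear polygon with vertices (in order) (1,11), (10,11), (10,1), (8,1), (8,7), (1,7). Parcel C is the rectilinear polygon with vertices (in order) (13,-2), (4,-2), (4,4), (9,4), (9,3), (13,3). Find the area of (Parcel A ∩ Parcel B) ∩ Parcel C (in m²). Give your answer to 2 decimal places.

3.12

The region (Parcel A ∩ Parcel B) ∩ Parcel C is the polygon with vertices (9.222,1), (8,2.571), (8,4), (9,4), (9,3), (9.308,3), (9.769,1).
By the shoelace formula its area is 3.12.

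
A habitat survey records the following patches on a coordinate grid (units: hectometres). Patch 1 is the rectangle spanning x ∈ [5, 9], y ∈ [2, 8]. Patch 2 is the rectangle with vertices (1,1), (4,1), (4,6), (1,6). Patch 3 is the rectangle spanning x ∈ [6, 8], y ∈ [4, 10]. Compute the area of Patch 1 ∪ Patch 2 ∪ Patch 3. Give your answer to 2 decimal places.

43.00

By inclusion–exclusion:
Individual areas: |Patch 1| = 24, |Patch 2| = 15, |Patch 3| = 12.
|Patch 1∩Patch 2| = 0 (no overlap).
|Patch 1∩Patch 3|: x∈[6,8], y∈[4,8] → 2·4 = 8.
|Patch 2∩Patch 3| = 0 (no overlap).
|Patch 1∩Patch 2∩Patch 3| = 0.
|Patch 1 ∪ Patch 2 ∪ Patch 3| = 51 − 8 + 0 = 43.00.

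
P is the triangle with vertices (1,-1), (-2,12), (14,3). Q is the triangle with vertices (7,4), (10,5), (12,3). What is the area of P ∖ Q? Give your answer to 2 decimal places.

|P| = 90.5, |P∩Q| = 4.
|P ∖ Q| = |P| − |P∩Q| = 90.5 − 4 = 86.50.

86.50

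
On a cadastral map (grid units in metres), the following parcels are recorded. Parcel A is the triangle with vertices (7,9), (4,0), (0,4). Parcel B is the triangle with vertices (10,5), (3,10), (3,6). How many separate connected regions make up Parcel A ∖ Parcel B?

2

Parcel A ∖ Parcel B splits into 2 disjoint pieces (area 0.7429, area 18.6006).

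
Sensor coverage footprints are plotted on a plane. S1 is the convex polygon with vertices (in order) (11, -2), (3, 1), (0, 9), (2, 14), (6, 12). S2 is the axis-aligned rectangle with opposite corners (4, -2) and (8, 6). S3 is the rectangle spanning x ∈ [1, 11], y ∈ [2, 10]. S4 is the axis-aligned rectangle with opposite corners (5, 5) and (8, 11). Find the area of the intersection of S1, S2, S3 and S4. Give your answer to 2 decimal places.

The intersection is the polygon with vertices (8,6), (8,5), (5,5), (5,6).
By the shoelace formula its area is 3.00.

3.00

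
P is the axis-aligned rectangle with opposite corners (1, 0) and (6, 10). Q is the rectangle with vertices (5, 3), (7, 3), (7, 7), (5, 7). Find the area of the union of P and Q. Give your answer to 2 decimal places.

54.00

By inclusion–exclusion:
Individual areas: |P| = 50, |Q| = 8.
|P∩Q|: x∈[5,6], y∈[3,7] → 1·4 = 4.
|P ∪ Q| = 58 − 4 = 54.00.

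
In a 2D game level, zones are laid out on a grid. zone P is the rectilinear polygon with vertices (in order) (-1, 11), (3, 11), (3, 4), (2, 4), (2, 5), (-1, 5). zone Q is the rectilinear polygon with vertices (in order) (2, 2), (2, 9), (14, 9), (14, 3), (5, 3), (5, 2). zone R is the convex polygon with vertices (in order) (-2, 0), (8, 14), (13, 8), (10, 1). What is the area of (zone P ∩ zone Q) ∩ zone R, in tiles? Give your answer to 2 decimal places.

2.30

The region (zone P ∩ zone Q) ∩ zone R is the polygon with vertices (2,4), (2,5), (2,5.6), (3,7), (3,4).
By the shoelace formula its area is 2.30.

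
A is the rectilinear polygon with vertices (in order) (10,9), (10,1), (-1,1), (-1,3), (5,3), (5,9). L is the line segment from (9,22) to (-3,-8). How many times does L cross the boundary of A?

The segment meets the boundary at (0.6,1), (1.4,3).

2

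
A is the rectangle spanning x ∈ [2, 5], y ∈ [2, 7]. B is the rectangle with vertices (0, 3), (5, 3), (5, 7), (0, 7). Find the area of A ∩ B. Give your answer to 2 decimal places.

12.00

|A∩B|: x∈[2,5], y∈[3,7] → 3·4 = 12.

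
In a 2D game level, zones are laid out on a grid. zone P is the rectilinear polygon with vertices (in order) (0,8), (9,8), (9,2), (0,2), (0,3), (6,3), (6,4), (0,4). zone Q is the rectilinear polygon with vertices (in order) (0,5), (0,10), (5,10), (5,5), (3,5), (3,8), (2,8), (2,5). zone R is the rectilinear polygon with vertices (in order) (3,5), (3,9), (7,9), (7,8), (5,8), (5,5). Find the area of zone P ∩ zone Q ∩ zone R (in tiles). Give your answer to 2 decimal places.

The intersection is the polygon with vertices (3,5), (3,8), (5,8), (5,5).
By the shoelace formula its area is 6.00.

6.00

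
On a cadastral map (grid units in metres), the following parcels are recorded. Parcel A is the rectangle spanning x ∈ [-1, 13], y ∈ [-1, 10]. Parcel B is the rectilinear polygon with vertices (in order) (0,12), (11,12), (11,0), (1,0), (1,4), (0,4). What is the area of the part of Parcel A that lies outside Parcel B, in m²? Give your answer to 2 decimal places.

48.00

|Parcel A| = 154, |Parcel A∩Parcel B| = 106.
|Parcel A ∖ Parcel B| = |Parcel A| − |Parcel A∩Parcel B| = 154 − 106 = 48.00.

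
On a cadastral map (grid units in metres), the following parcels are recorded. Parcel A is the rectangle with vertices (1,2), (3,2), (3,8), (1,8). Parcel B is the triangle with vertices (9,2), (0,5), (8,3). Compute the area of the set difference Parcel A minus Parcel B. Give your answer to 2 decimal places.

|Parcel A| = 12, |Parcel A∩Parcel B| = 0.3333.
|Parcel A ∖ Parcel B| = |Parcel A| − |Parcel A∩Parcel B| = 12 − 0.3333 = 11.67.

11.67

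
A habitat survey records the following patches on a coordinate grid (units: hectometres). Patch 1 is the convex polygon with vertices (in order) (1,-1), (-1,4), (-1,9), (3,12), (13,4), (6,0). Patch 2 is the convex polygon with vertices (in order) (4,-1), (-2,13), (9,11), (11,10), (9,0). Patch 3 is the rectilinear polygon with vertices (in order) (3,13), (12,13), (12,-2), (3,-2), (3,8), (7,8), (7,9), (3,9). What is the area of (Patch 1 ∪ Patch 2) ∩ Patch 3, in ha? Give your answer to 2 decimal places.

|Patch 1 ∪ Patch 2| = 139.2215.
|(Patch 1 ∪ Patch 2) ∩ Patch 3| = 85.49.

85.49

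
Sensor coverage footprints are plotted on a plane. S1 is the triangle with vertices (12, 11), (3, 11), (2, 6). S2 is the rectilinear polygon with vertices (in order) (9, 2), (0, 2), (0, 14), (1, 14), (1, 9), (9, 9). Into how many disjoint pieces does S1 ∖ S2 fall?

1

S1 ∖ S2 is a single connected region.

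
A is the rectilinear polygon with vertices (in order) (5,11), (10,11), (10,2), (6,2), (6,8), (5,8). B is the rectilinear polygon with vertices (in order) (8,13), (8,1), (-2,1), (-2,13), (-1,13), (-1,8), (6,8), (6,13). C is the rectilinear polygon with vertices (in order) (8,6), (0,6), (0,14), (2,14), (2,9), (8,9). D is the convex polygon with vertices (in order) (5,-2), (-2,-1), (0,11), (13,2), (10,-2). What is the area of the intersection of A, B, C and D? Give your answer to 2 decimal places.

0.52

The intersection is the polygon with vertices (6,6), (6,6.846), (7.222,6).
By the shoelace formula its area is 0.52.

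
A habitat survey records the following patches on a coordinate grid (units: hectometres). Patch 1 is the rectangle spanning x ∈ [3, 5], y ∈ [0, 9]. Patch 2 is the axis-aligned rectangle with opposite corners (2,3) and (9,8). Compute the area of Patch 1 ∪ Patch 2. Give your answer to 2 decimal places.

43.00

By inclusion–exclusion:
Individual areas: |Patch 1| = 18, |Patch 2| = 35.
|Patch 1∩Patch 2|: x∈[3,5], y∈[3,8] → 2·5 = 10.
|Patch 1 ∪ Patch 2| = 53 − 10 = 43.00.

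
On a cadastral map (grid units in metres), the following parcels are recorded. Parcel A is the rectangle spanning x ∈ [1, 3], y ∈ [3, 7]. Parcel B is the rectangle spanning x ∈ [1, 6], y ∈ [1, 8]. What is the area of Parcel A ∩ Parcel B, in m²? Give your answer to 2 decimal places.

8.00

|Parcel A∩Parcel B|: x∈[1,3], y∈[3,7] → 2·4 = 8.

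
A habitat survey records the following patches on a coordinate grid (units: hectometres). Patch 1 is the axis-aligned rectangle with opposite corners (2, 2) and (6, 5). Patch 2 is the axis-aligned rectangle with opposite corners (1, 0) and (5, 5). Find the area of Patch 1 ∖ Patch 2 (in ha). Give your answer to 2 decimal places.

3.00

|Patch 1∩Patch 2|: x∈[2,5], y∈[2,5] → 3·3 = 9.
|Patch 1| = 12.
|Patch 1 ∖ Patch 2| = |Patch 1| − |Patch 1∩Patch 2| = 12 − 9 = 3.00.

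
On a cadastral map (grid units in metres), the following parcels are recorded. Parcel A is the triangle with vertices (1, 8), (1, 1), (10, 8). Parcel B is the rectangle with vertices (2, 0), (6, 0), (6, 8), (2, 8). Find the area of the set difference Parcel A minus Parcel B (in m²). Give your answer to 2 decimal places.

12.83

|Parcel A| = 31.5, |Parcel A∩Parcel B| = 18.6667.
|Parcel A ∖ Parcel B| = |Parcel A| − |Parcel A∩Parcel B| = 31.5 − 18.6667 = 12.83.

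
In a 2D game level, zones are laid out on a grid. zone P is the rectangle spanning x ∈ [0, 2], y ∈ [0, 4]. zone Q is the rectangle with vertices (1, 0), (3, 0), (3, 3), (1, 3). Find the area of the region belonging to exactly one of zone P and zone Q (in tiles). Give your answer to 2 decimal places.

8.00

|zone P∩zone Q|: x∈[1,2], y∈[0,3] → 1·3 = 3.
|zone P △ zone Q| = |zone P| + |zone Q| − 2·|zone P∩zone Q| = 8 + 6 − 6 = 8.00.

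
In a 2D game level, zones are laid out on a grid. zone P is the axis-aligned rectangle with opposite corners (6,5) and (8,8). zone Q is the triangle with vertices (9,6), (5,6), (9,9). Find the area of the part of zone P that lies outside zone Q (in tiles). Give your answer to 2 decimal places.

3.04

|zone P| = 6, |zone P∩zone Q| = 2.9583.
|zone P ∖ zone Q| = |zone P| − |zone P∩zone Q| = 6 − 2.9583 = 3.04.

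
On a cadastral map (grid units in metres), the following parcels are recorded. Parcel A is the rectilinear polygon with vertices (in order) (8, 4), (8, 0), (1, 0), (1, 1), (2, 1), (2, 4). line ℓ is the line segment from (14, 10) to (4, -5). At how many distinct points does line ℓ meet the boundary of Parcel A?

The segment meets the boundary at (7.333,0), (8,1).

2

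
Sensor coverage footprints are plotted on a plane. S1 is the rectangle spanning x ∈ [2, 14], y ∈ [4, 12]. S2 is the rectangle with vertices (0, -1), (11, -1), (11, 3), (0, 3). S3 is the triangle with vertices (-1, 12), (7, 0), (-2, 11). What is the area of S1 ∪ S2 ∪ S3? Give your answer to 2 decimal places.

By inclusion–exclusion:
Individual areas: |S1| = 96, |S2| = 44, |S3| = 10.
|S1∩S2| = 0 (no overlap).
|S1∩S3| = 2.2601.
|S2∩S3| = 0.6818.
|S1∩S2∩S3| = 0.
|S1 ∪ S2 ∪ S3| = 150 − 2.9419 + 0 = 147.06.

147.06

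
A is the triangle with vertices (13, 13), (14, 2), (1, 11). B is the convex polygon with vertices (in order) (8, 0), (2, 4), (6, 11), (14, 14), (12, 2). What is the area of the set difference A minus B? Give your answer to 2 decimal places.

|A| = 67, |A∩B| = 50.5259.
|A ∖ B| = |A| − |A∩B| = 67 − 50.5259 = 16.47.

16.47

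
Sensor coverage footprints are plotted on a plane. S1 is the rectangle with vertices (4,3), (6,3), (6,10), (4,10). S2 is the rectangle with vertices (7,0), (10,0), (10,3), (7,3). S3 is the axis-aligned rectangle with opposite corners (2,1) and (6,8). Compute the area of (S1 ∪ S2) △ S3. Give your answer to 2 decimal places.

31.00

|S1 ∪ S2| = 23.
|(S1 ∪ S2) ∩ S3| = 10.
|(S1 ∪ S2) △ S3| = 23 + 28 − 20 = 31.00.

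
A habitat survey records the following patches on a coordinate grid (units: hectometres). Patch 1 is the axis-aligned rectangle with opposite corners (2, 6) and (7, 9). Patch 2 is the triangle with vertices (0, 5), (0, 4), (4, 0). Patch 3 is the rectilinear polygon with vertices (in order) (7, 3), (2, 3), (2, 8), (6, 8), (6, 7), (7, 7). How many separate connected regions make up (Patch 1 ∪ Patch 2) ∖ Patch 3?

2

(Patch 1 ∪ Patch 2) ∖ Patch 3 splits into 2 disjoint pieces (area 6, area 2).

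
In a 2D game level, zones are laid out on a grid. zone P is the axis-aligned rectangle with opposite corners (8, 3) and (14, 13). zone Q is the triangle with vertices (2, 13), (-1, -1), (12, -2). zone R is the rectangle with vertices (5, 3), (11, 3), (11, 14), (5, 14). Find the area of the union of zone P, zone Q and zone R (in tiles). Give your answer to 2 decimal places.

By inclusion–exclusion:
Individual areas: |zone P| = 60, |zone Q| = 92.5, |zone R| = 66.
|zone P∩zone Q| = 0.3333.
|zone P∩zone R|: x∈[8,11], y∈[3,13] → 3·10 = 30.
|zone Q∩zone R| = 10.0833.
|zone P∩zone Q∩zone R| = 0.3333.
|zone P ∪ zone Q ∪ zone R| = 218.5 − 40.4167 + 0.3333 = 178.42.

178.42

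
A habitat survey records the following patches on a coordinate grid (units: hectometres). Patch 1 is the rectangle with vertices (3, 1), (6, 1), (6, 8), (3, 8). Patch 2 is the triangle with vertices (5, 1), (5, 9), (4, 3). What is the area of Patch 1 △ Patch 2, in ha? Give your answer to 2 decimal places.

17.17

|Patch 1| = 21, |Patch 2| = 4, |Patch 1∩Patch 2| = 3.9167.
|Patch 1 △ Patch 2| = |Patch 1| + |Patch 2| − 2·|Patch 1∩Patch 2| = 21 + 4 − 7.8333 = 17.17.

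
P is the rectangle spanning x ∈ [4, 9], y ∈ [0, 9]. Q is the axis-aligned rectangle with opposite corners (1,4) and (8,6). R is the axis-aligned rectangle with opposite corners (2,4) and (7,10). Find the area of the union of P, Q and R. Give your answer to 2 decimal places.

62.00

By inclusion–exclusion:
Individual areas: |P| = 45, |Q| = 14, |R| = 30.
|P∩Q|: x∈[4,8], y∈[4,6] → 4·2 = 8.
|P∩R|: x∈[4,7], y∈[4,9] → 3·5 = 15.
|Q∩R|: x∈[2,7], y∈[4,6] → 5·2 = 10.
|P∩Q∩R| = 6.
|P ∪ Q ∪ R| = 89 − 33 + 6 = 62.00.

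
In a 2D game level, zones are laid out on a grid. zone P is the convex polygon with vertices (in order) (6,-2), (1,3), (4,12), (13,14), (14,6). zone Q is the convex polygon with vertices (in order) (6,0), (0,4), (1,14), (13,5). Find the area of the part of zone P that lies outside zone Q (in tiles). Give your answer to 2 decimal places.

58.95

|zone P| = 131, |zone P∩zone Q| = 72.0485.
|zone P ∖ zone Q| = |zone P| − |zone P∩zone Q| = 131 − 72.0485 = 58.95.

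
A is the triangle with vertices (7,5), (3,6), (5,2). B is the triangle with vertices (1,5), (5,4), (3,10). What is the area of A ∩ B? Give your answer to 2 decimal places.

1.95

The intersection is the polygon with vertices (3,6), (4.455,5.636), (5,4), (3.857,4.286).
By the shoelace formula its area is 1.95.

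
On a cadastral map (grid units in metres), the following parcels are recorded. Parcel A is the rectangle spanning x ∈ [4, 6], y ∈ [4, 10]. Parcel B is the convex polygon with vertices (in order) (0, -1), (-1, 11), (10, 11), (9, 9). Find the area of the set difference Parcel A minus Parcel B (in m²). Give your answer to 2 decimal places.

|Parcel A| = 12, |Parcel A∩Parcel B| = 10.75.
|Parcel A ∖ Parcel B| = |Parcel A| − |Parcel A∩Parcel B| = 12 − 10.75 = 1.25.

1.25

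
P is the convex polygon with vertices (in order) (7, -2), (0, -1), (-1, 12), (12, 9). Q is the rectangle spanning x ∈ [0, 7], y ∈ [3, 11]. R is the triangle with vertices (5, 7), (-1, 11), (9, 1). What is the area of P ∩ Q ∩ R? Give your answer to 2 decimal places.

The intersection is the polygon with vertices (7,3), (0,10), (0,10.333), (5,7), (7,4).
By the shoelace formula its area is 8.83.

8.83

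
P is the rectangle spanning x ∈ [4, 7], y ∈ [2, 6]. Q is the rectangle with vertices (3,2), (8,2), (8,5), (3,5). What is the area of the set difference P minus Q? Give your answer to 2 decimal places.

|P∩Q|: x∈[4,7], y∈[2,5] → 3·3 = 9.
|P| = 12.
|P ∖ Q| = |P| − |P∩Q| = 12 − 9 = 3.00.

3.00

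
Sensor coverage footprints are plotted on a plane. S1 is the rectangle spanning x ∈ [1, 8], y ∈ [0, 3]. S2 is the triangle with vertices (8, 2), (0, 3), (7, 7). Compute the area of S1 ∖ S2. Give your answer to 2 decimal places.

17.16

|S1| = 21, |S1∩S2| = 3.8375.
|S1 ∖ S2| = |S1| − |S1∩S2| = 21 − 3.8375 = 17.16.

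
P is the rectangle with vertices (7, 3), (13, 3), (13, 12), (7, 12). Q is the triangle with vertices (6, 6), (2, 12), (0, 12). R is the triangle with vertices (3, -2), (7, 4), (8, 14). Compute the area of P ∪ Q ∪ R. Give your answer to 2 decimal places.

By inclusion–exclusion:
Individual areas: |P| = 54, |Q| = 6, |R| = 17.
|P∩Q| = 0.
|P∩R| = 2.975.
|Q∩R| = 0.0324.
|P∩Q∩R| = 0.
|P ∪ Q ∪ R| = 77 − 3.0074 + 0 = 73.99.

73.99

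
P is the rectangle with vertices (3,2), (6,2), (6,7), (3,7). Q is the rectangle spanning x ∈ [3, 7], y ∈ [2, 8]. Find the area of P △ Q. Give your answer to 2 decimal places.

|P∩Q|: x∈[3,6], y∈[2,7] → 3·5 = 15.
|P △ Q| = |P| + |Q| − 2·|P∩Q| = 15 + 24 − 30 = 9.00.

9.00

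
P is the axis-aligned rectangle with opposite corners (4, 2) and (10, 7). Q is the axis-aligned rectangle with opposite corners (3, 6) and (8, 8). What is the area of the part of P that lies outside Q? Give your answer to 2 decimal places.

|P∩Q|: x∈[4,8], y∈[6,7] → 4·1 = 4.
|P| = 30.
|P ∖ Q| = |P| − |P∩Q| = 30 − 4 = 26.00.

26.00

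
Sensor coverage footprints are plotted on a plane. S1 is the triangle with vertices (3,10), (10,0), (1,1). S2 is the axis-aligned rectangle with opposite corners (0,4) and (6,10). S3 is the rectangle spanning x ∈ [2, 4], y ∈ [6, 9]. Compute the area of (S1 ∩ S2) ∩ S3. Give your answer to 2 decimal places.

4.60

The region (S1 ∩ S2) ∩ S3 is the polygon with vertices (2.778,9), (3.7,9), (4,8.571), (4,6), (2.111,6).
By the shoelace formula its area is 4.60.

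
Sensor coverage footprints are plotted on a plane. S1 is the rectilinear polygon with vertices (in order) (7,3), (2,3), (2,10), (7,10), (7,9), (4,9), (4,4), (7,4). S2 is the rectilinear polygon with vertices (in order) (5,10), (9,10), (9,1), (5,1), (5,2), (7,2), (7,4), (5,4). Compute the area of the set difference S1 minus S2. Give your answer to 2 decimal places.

18.00

|S1| = 20, |S1∩S2| = 2.
|S1 ∖ S2| = |S1| − |S1∩S2| = 20 − 2 = 18.00.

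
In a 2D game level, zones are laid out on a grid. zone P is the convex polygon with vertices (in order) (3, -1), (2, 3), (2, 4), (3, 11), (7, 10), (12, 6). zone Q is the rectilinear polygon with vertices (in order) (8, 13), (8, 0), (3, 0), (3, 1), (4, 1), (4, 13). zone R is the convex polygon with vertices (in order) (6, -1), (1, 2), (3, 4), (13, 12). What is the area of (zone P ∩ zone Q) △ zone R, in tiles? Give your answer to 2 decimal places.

39.96

|zone P ∩ zone Q| = 36.3599.
|(zone P ∩ zone Q) ∩ zone R| = 20.702.
|(zone P ∩ zone Q) △ zone R| = 36.3599 + 45 − 41.4039 = 39.96.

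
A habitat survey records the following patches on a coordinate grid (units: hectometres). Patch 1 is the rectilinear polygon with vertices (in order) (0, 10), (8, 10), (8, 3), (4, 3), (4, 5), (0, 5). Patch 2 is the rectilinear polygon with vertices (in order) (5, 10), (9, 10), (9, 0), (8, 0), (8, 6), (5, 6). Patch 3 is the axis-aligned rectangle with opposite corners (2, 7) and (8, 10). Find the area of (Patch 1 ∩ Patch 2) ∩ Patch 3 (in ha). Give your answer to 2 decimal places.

9.00

The region (Patch 1 ∩ Patch 2) ∩ Patch 3 is the polygon with vertices (8,7), (5,7), (5,10), (8,10).
By the shoelace formula its area is 9.00.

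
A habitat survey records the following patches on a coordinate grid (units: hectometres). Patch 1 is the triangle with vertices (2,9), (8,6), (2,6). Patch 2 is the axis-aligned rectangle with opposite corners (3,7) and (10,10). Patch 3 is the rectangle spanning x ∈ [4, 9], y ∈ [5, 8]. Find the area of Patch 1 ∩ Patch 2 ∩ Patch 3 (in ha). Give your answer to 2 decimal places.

The intersection is the polygon with vertices (4,7), (4,8), (6,7).
By the shoelace formula its area is 1.00.

1.00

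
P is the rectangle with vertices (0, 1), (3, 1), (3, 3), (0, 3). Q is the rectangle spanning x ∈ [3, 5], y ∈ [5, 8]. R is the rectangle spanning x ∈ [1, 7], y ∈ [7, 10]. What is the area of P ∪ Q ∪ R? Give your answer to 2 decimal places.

By inclusion–exclusion:
Individual areas: |P| = 6, |Q| = 6, |R| = 18.
|P∩Q| = 0 (no overlap).
|P∩R| = 0 (no overlap).
|Q∩R|: x∈[3,5], y∈[7,8] → 2·1 = 2.
|P∩Q∩R| = 0.
|P ∪ Q ∪ R| = 30 − 2 + 0 = 28.00.

28.00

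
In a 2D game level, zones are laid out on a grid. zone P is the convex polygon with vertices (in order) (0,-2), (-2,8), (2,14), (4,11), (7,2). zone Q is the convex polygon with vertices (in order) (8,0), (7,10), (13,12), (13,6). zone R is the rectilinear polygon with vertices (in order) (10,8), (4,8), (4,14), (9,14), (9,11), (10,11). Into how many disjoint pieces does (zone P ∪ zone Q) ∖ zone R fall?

2

(zone P ∪ zone Q) ∖ zone R splits into 2 disjoint pieces (area 81, area 38.7).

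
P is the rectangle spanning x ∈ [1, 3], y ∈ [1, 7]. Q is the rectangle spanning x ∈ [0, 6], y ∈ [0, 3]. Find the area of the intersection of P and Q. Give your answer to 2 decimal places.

4.00

|P∩Q|: x∈[1,3], y∈[1,3] → 2·2 = 4.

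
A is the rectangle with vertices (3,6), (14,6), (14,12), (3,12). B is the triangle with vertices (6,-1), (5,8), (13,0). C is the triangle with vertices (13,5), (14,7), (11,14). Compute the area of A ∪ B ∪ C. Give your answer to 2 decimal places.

97.00

By inclusion–exclusion:
Individual areas: |A| = 66, |B| = 32, |C| = 6.5.
|A∩B| = 1.7778.
|A∩C| = 5.7262.
|B∩C| = 0.
|A∩B∩C| = 0.
|A ∪ B ∪ C| = 104.5 − 7.504 + 0 = 97.00.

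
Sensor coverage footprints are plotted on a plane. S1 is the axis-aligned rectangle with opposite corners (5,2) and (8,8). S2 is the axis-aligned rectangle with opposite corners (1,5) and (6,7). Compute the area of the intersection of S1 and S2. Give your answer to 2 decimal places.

2.00

|S1∩S2|: x∈[5,6], y∈[5,7] → 1·2 = 2.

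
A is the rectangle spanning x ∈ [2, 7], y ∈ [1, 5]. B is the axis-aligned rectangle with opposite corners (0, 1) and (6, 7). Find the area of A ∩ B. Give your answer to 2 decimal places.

16.00

|A∩B|: x∈[2,6], y∈[1,5] → 4·4 = 16.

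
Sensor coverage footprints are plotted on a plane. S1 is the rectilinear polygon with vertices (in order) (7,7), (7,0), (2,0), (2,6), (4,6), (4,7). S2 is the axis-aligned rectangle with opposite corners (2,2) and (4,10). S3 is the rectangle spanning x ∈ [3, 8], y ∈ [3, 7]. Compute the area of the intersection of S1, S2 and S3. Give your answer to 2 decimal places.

3.00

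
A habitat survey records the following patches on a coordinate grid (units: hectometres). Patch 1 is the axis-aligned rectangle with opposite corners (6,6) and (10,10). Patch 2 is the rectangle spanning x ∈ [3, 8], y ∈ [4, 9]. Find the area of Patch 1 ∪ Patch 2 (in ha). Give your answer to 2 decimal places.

By inclusion–exclusion:
Individual areas: |Patch 1| = 16, |Patch 2| = 25.
|Patch 1∩Patch 2|: x∈[6,8], y∈[6,9] → 2·3 = 6.
|Patch 1 ∪ Patch 2| = 41 − 6 = 35.00.

35.00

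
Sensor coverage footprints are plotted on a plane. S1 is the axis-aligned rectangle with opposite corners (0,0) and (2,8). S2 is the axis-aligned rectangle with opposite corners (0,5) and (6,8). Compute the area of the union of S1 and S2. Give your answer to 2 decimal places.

28.00

By inclusion–exclusion:
Individual areas: |S1| = 16, |S2| = 18.
|S1∩S2|: x∈[0,2], y∈[5,8] → 2·3 = 6.
|S1 ∪ S2| = 34 − 6 = 28.00.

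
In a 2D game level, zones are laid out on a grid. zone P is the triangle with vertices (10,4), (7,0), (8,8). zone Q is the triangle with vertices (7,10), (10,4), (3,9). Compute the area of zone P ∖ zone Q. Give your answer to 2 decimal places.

7.05

|zone P| = 10, |zone P∩zone Q| = 2.9508.
|zone P ∖ zone Q| = |zone P| − |zone P∩zone Q| = 10 − 2.9508 = 7.05.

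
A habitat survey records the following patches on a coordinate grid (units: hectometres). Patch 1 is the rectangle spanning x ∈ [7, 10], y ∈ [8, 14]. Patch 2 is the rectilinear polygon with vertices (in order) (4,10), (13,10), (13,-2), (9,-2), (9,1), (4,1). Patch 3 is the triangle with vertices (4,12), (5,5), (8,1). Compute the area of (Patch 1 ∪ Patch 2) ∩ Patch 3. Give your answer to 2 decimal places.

8.06

The region (Patch 1 ∪ Patch 2) ∩ Patch 3 is the polygon with vertices (4.727,10), (8,1), (5,5), (4.286,10).
By the shoelace formula its area is 8.06.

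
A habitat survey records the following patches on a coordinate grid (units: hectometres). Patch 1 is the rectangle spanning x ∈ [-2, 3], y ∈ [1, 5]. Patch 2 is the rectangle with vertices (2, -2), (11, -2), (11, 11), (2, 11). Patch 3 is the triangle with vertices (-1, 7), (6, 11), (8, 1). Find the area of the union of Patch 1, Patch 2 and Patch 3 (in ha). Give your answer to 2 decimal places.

138.57

By inclusion–exclusion:
Individual areas: |Patch 1| = 20, |Patch 2| = 117, |Patch 3| = 39.
|Patch 1∩Patch 2|: x∈[2,3], y∈[1,5] → 1·4 = 4.
|Patch 1∩Patch 3| = 0.3333.
|Patch 2∩Patch 3| = 33.4286.
|Patch 1∩Patch 2∩Patch 3| = 0.3333.
|Patch 1 ∪ Patch 2 ∪ Patch 3| = 176 − 37.7619 + 0.3333 = 138.57.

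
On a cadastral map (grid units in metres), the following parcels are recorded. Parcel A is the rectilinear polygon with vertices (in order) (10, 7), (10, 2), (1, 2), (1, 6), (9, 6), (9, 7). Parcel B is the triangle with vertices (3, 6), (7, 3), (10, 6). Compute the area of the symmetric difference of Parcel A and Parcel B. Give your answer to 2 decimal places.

26.50

|Parcel A| = 37, |Parcel B| = 10.5, |Parcel A∩Parcel B| = 10.5.
|Parcel A △ Parcel B| = |Parcel A| + |Parcel B| − 2·|Parcel A∩Parcel B| = 37 + 10.5 − 21 = 26.50.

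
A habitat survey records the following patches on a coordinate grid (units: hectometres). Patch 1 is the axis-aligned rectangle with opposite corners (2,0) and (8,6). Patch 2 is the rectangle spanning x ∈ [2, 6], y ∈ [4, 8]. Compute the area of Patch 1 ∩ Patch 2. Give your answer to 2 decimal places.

|Patch 1∩Patch 2|: x∈[2,6], y∈[4,6] → 4·2 = 8.

8.00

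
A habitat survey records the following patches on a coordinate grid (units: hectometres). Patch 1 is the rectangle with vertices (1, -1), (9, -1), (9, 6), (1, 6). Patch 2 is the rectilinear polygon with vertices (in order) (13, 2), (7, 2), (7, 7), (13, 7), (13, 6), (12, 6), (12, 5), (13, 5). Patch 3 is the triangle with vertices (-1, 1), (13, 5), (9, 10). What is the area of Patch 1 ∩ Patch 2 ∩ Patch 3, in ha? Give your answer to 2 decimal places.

4.86

The intersection is the polygon with vertices (9,3.857), (7,3.286), (7,6), (9,6).
By the shoelace formula its area is 4.86.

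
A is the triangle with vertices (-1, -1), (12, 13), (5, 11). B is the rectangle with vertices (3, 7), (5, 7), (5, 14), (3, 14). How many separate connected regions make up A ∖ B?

A ∖ B is a single connected region.

1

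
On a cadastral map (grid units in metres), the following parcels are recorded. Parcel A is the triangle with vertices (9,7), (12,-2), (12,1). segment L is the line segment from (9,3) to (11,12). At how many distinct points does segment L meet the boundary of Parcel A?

2

The segment meets the boundary at (9.615,5.769), (9.533,5.4).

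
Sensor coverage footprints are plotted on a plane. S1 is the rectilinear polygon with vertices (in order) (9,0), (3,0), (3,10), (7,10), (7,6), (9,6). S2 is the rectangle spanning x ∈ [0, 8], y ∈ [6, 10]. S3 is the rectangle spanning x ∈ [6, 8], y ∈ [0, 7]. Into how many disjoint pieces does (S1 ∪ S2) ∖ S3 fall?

2

(S1 ∪ S2) ∖ S3 splits into 2 disjoint pieces (area 48, area 6).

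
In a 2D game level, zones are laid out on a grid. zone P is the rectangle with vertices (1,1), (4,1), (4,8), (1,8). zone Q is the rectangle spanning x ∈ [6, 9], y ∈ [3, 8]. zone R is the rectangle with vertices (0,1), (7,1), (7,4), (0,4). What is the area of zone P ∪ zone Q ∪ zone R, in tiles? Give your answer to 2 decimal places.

47.00

By inclusion–exclusion:
Individual areas: |zone P| = 21, |zone Q| = 15, |zone R| = 21.
|zone P∩zone Q| = 0 (no overlap).
|zone P∩zone R|: x∈[1,4], y∈[1,4] → 3·3 = 9.
|zone Q∩zone R|: x∈[6,7], y∈[3,4] → 1·1 = 1.
|zone P∩zone Q∩zone R| = 0.
|zone P ∪ zone Q ∪ zone R| = 57 − 10 + 0 = 47.00.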